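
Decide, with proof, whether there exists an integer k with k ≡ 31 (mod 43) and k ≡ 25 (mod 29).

k = 547

The moduli 43 and 29 are coprime, so by the Chinese Remainder Theorem a unique solution modulo 1247 exists.
Write k = 31 + 43t and require 31 + 43t ≡ 25 (mod 29), i.e. 43t ≡ 23 (mod 29).
43 ≡ 14 (mod 29), so this reads 14t ≡ 23 (mod 29). Since 14·27 = 378 = 13·29 + 1, the inverse of 14 mod 29 is 27.
Therefore t ≡ 27·23 = 621 ≡ 12 (mod 29).
With t = 12: k = 31 + 43·12 = 547.
Indeed 547 ≡ 31 (mod 43) and 547 ≡ 25 (mod 29).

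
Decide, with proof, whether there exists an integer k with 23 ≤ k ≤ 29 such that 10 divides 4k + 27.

There is no such integer k in that range.

For k = 23, 24, …, 29 the values of 4k + 27 modulo 10 are 9, 3, 7, 1, 5, 9, 3 respectively.
Since 0 is absent from this list, 10 ∤ 4k + 27 for every k with 23 ≤ k ≤ 29.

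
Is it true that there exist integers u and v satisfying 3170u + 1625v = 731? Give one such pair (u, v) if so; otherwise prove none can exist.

There are no such integers.

Both 3170 and 1625 are divisible by gcd(3170, 1625) = 5, hence so is any combination 3170u + 1625v.
But 731 = 5·146 + 1, so 5 ∤ 731.
Therefore 3170u + 1625v = 731 has no solution in integers.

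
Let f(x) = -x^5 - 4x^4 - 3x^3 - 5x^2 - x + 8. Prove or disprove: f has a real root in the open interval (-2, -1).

f(-2) = -18 and f(-1) = 4, which have opposite signs.
As a polynomial, f is continuous on every closed interval.
By the Intermediate Value Theorem, f takes the value 0 somewhere in the open interval.

Such a root exists.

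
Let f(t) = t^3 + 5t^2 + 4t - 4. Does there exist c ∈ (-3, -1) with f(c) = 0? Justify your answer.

Such a root exists.

f(-3) = 2 and f(-1) = -4, which have opposite signs.
As a polynomial, f is continuous on every closed interval.
The Intermediate Value Theorem then guarantees some c ∈ (-3, -1) with f(c) = 0.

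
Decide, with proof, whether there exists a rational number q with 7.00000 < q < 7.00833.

q = 848/121

Look for a denominator N such that an integer falls strictly between N·7.00000 and N·7.00833. N = 121 works: 121·7.00000 = 847.00000 < 848 < 848.00793 = 121·7.00833.
So q = 848/121 works: it is a ratio of integers, and dividing 121·7.00000 < 848 < 121·7.00833 through by 121 gives 7.00000 < 848/121 < 7.00833.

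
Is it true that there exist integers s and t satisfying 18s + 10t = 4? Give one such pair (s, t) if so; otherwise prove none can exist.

s = 3, t = -5

Every value of 18s + 10t is a multiple of gcd(18, 10) = 2; since 2 ∣ 4, solutions exist.
Dividing through by 2 reduces the equation to 9s + 5t = 2.
Run the Euclidean algorithm on 9 and 5: 9 = 1·5 + 4, 5 = 1·4 + 1, 4 = 4·1 + 0.
Unwinding: 1 = 5 − 1·4 = 5 − (9 − 1·5) = −9 + 2·5, i.e. 9·(-1) + 5·2 = 1.
Times 2: 9·(-2) + 5·4 = 2, so (-2, 4) solves it.
Adding 1·5 to s and subtracting 1·9 from t gives the tidier solution (3, -5).
Check: 18·3 + 10·(-5) = 54 − 50 = 4. ✓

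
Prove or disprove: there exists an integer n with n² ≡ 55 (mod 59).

There is no such integer.

Apply Euler's criterion with the prime 59: 55 is a quadratic residue iff 55^29 ≡ 1 (mod 59), and a non-residue iff it is ≡ −1.
Squaring successively (mod 59): 55^2 = 3025 ≡ 16; 55^4 ≡ 16² = 256 ≡ 20; 55^8 ≡ 20² = 400 ≡ 46; 55^16 ≡ 46² = 2116 ≡ 51.
Since 29 = 16 + 8 + 4 + 1, 55^29 ≡ 51 · 46 · 20 · 55; multiplying out mod 59: 51·46 = 2346 ≡ 45, then 45·20 = 900 ≡ 15, then 15·55 = 825 ≡ 58. Thus 55^29 ≡ 58 ≡ −1 (mod 59).
The value −1 means 55 is a non-residue modulo 59, so n² ≡ 55 (mod 59) is impossible.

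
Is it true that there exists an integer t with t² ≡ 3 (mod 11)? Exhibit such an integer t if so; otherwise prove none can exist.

Take t = 5. Then 5² = 25 = 2·11 + 3, so 5² ≡ 3 (mod 11).

t = 5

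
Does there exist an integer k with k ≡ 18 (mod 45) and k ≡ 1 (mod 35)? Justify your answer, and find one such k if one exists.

No, no such integer exists.

Both moduli are multiples of 5 = gcd(45, 35), so any solution would satisfy k ≡ 18 and k ≡ 1 modulo 5 simultaneously.
However 18 ≡ 3 and 1 ≡ 1 (mod 5), and 3 ≠ 1.
Hence the system has no solution.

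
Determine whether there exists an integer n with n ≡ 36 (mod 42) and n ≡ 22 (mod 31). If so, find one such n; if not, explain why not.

n = 456

gcd(42, 31) = 1, so the Chinese Remainder Theorem guarantees exactly one residue class mod 1302 satisfying both.
Write n = 36 + 42t and require 36 + 42t ≡ 22 (mod 31), i.e. 42t ≡ 17 (mod 31).
42 ≡ 11 (mod 31), so this reads 11t ≡ 17 (mod 31). Note 11·17 = 187 ≡ 1 (mod 31) (as 187 − 1 = 6·31), so 11⁻¹ ≡ 17.
Therefore t ≡ 17·17 = 289 ≡ 10 (mod 31).
Taking t = 10 gives n = 36 + 42·10 = 456.
Verify: 456 = 10·42 + 36 and 456 = 14·31 + 22. ✓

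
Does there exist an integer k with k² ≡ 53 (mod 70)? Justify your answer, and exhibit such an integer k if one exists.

No, no such integer exists.

Work modulo the divisor 5 of 70. If k² ≡ 53 (mod 70) then k² ≡ 3 (mod 5).
Since (5 − k)² ≡ k² (mod 5), it suffices to square k = 0, 1, …, 2: the residues are 0, 1, 4.
The set of squares mod 5 is therefore {0, 1, 4}, which does not contain 3.
Therefore k² ≡ 53 (mod 70) has no solution.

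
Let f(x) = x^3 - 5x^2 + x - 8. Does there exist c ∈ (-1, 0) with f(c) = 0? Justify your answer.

f has no root in that interval.

The endpoint values f(-1) = -15 and f(0) = -8 are both negative. Claim: f(x) < 0 for every x in (-1, 0).
Substitute x = −u, where 0 < u < 1 on the interval. Expanding, f(−u) = -u^3 - 5u^2 - u - 8.
The nonzero coefficients here are all negative, so for u > 0 every term is negative (or zero), and the constant term -8 is strictly negative.
So f is strictly negative on (-1, 0); no root exists in the interval.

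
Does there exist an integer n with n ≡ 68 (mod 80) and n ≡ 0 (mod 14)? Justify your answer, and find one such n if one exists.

gcd(80, 14) = 2. A simultaneous solution exists iff 68 ≡ 0 (mod 2); here 68 mod 2 = 0 = 0 mod 2, so it does.
List candidates n ≡ 68 (mod 80): 68, 148, 228, 308. Modulo 14 these are 12, 8, 4, 0; 308 gives 0 as required.
Indeed 308 ≡ 68 (mod 80) and 308 ≡ 0 (mod 14).

n = 308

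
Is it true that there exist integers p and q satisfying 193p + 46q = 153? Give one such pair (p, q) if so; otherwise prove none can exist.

p = 17, q = -68

Since gcd(193, 46) = 1, every integer is an integer combination of 193 and 46.
Dividing repeatedly: 193 = 4·46 + 9, 46 = 5·9 + 1, 9 = 9·1 + 0.
Unwinding: 1 = 46 − 5·9 = 46 − 5·(193 − 4·46) = −5·193 + 21·46, i.e. 193·(-5) + 46·21 = 1.
Scaling by 153 gives the particular solution (p, q) = (-765, 3213).
Adding 17·46 to p and subtracting 17·193 from q gives the tidier solution (17, -68).
Check: 193·17 + 46·(-68) = 3281 − 3128 = 153. ✓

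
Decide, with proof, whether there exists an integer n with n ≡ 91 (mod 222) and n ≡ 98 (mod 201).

No, no such integer exists.

gcd(222, 201) = 3. If n ≡ 91 (mod 222) and n ≡ 98 (mod 201), then n ≡ 91 (mod 3) and n ≡ 98 (mod 3).
However 91 ≡ 1 and 98 ≡ 2 (mod 3), and 1 ≠ 2.
Therefore no such n exists.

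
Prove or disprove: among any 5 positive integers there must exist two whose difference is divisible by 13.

No; for instance {46, 47, 48, 49, 50} is a counterexample.

Try 5 consecutive integers, 46, 47, …, 50. Their remainders mod 13 are 7, 8, 9, 10, 11 — pairwise different, as any 5 ≤ 13 consecutive integers have distinct residues.
No two share a residue, so no pair has difference divisible by 13; the claim fails for this set.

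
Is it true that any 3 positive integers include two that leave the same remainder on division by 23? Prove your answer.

Take the 3 consecutive integers 61, 62, 63: their residues mod 23 are all distinct because 3 ≤ 23.
Hence this collection has no pair with equal remainders mod 23, disproving the claim.

No; for instance {61, 62, 63} is a counterexample.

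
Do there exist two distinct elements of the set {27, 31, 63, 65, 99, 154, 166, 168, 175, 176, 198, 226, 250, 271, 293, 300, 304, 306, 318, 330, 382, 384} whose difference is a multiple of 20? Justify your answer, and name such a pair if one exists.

Reduce each element mod 20: 27↦7, 31↦11, 63↦3, 65↦5, 99↦19, 154↦14, 166↦6, 168↦8, 175↦15, 176↦16, 198↦18, 226↦6, 250↦10, 271↦11, 293↦13, 300↦0, 304↦4, 306↦6, 318↦18, 330↦10, 382↦2, 384↦4. The residue 11 repeats (at 31 and 271), and 271 − 31 = 240 = 12·20.

Yes: 31 and 271.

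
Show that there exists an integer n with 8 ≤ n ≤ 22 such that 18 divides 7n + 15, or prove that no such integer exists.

Try n = 21: 7·21 + 15 = 162 = 9·18, which is divisible by 18.

n = 21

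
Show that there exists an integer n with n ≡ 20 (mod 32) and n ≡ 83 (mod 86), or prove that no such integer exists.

No such integer exists.

Reduce both congruences modulo 2, which divides 32 and 86: they say n ≡ 20 (mod 2) and n ≡ 83 (mod 2).
But 20 mod 2 = 0 while 83 mod 2 = 1, a contradiction.
Hence the system has no solution.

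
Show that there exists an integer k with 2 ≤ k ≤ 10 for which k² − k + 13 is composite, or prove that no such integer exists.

At k = 5: 5² − 5 + 13 = 33 = 3·11, which is composite.

k = 5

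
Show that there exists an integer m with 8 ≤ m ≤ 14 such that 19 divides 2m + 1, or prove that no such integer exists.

m = 9

At m = 8 the value 17 is not a multiple of 19. m = 9 works, since 2·9 + 1 = 19 = 1·19.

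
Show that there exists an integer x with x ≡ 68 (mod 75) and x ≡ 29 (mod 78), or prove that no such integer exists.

x = 1043

The moduli are not coprime: gcd(75, 78) = 3. Compatibility requires 3 ∣ (29 − 68) = -39, which holds, so solutions exist.
Put x = 68 + 75t, so we need 75t ≡ 39 (mod 78), equivalently (divide by 3) 25t ≡ 13 (mod 26).
Invert 25 mod 26 by the Euclidean algorithm: 26 = 1·25 + 1, 25 = 25·1 + 0; back-substituting, 1 = 26 − 1·25. Hence 25·(-1) ≡ 1, so 25⁻¹ ≡ -1 ≡ 25 (mod 26).
Multiplying by 25: t ≡ 25·13 = 325 ≡ 13 (mod 26).
Then x = 68 + 75·13 = 1043.
Check: 1043 mod 75 = 68, 1043 mod 78 = 29. ✓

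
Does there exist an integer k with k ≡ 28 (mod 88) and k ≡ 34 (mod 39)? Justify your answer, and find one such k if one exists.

k = 2140

The moduli 88 and 39 are coprime, so by the Chinese Remainder Theorem a unique solution modulo 3432 exists.
Write k = 28 + 88t and require 28 + 88t ≡ 34 (mod 39), i.e. 88t ≡ 6 (mod 39).
88 ≡ 10 (mod 39), so this reads 10t ≡ 6 (mod 39). Since 10·4 = 40 = 1·39 + 1, the inverse of 10 mod 39 is 4.
Therefore t ≡ 4·6 = 24 (mod 39).
Taking t = 24 gives k = 28 + 88·24 = 2140.
Check: 2140 mod 88 = 28, 2140 mod 39 = 34. ✓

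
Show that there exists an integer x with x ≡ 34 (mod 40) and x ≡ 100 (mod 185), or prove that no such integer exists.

No, no such integer exists.

gcd(40, 185) = 5. If x ≡ 34 (mod 40) and x ≡ 100 (mod 185), then x ≡ 34 (mod 5) and x ≡ 100 (mod 5).
But 34 mod 5 = 4 while 100 mod 5 = 0, a contradiction.
So no integer satisfies both congruences.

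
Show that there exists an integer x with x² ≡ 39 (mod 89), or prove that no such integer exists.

Take x = 67. Then 67² = 4489 = 50·89 + 39, so 67² ≡ 39 (mod 89).

x = 67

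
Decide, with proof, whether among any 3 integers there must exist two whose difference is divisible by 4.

Consider the 3 integers 12, 13, 14. They lie in distinct residue classes modulo 4, since 3 ≤ 4.
No two share a residue, so no pair has difference divisible by 4; the claim fails for this set.

No; for instance {12, 13, 14} is a counterexample.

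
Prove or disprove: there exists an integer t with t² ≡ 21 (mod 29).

29 is prime, so by Euler's criterion 21 is a square mod 29 iff 21^((29−1)/2) = 21^14 ≡ 1 (mod 29).
Squaring successively (mod 29): 21^2 = 441 ≡ 6; 21^4 ≡ 6² = 36 ≡ 7; 21^8 ≡ 7² = 49 ≡ 20.
Since 14 = 8 + 4 + 2, 21^14 ≡ 20 · 7 · 6; multiplying out mod 29: 20·7 = 140 ≡ 24, then 24·6 = 144 ≡ 28. Thus 21^14 ≡ 28 ≡ −1 (mod 29).
By Euler's criterion 21 is a quadratic non-residue mod 29: no t satisfies t² ≡ 21 (mod 29).

No, no such integer exists.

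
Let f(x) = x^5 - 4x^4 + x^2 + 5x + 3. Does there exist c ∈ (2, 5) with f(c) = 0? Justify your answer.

Yes, such a c exists.

f(2) = -15 and f(5) = 678, which have opposite signs.
f is continuous everywhere (it is a polynomial), in particular on [2, 5].
The Intermediate Value Theorem then guarantees some c ∈ (2, 5) with f(c) = 0.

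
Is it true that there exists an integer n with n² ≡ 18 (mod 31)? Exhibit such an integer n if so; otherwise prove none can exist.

n = 7

n = 7 works: 7² = 49, and 49 − 18 = 31 = 1·31.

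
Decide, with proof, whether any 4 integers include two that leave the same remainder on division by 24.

No, the set {69, 70, 71, 72} is a counterexample.

Try 4 consecutive integers, 69, 70, 71, 72. Their remainders mod 24 are 21, 22, 23, 0 — pairwise different, as any 4 ≤ 24 consecutive integers have distinct residues.
So no two of them leave the same remainder on division by 24; the claim fails for this set.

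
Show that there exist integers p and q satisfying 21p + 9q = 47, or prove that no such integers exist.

Both 21 and 9 are divisible by gcd(21, 9) = 3, hence so is any combination 21p + 9q.
But 47 is not a multiple of 3 (it leaves remainder 2).
So the equation is unsolvable over ℤ.

No such integers exist.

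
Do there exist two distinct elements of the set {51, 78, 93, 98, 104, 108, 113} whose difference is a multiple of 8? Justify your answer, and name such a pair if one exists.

Residues mod 8: 51↦3, 78↦6, 93↦5, 98↦2, 104↦0, 108↦4, 113↦1.
No residue repeats among the 7 elements, so no pair has difference ≡ 0 (mod 8).

No such pair exists.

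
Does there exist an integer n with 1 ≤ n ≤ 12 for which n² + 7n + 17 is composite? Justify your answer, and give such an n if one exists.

n = 7

At n = 7: 7² + 7·7 + 17 = 115 = 5·23, which is composite.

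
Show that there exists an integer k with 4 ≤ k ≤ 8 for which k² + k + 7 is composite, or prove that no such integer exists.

At k = 4: 4² + 4 + 7 = 27 = 3·9, which is composite.

k = 4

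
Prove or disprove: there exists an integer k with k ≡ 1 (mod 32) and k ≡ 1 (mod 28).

The moduli are not coprime: gcd(32, 28) = 4. Compatibility requires 4 ∣ (1 − 1) = 0, which holds, so solutions exist.
The smallest candidate k = 1 works directly: 1 ≡ 1 (mod 28).
Verify: 1 = 0·32 + 1 and 1 = 0·28 + 1. ✓

k = 1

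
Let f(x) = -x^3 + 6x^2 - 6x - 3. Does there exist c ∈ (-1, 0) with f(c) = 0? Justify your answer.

Yes, such a c exists.

f(-1) = 10 and f(0) = -3, which have opposite signs.
f is continuous everywhere (it is a polynomial), in particular on [-1, 0].
The Intermediate Value Theorem then guarantees some c ∈ (-1, 0) with f(c) = 0.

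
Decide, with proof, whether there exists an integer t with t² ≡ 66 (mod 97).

t = 39 works: 39² = 1521, and 1521 − 66 = 1455 = 15·97.

t = 39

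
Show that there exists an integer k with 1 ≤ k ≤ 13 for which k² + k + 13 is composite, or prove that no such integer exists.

At k = 7: 7² + 7 + 13 = 69 = 3·23, which is composite.

k = 7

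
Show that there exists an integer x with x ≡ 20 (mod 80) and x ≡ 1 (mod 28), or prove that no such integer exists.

gcd(80, 28) = 4. If x ≡ 20 (mod 80) and x ≡ 1 (mod 28), then x ≡ 20 (mod 4) and x ≡ 1 (mod 4).
However 20 ≡ 0 and 1 ≡ 1 (mod 4), and 0 ≠ 1.
Therefore no such x exists.

There is no such integer.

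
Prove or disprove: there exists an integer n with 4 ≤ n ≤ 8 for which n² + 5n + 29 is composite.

At n = 6: 6² + 5·6 + 29 = 95 = 5·19, which is composite.

n = 6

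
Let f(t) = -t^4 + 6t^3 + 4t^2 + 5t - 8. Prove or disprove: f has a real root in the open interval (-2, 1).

Such a root exists.

f(-2) = -66 and f(1) = 6, which have opposite signs.
Since f is a polynomial it is continuous on [-2, 1].
By the Intermediate Value Theorem, f takes the value 0 somewhere in the open interval.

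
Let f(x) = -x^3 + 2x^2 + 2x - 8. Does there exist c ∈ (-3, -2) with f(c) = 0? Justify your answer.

f has no root in that interval.

f(-3) = 31 and f(-2) = 4, both positive, so a sign-change argument is unavailable; we show f keeps this sign on the whole interval.
Shift to the endpoint -2: with x = -2 − u (0 < u < 1), one computes f(-2 − u) = u^3 + 8u^2 + 18u + 4.
All 4 nonzero coefficients of this polynomial in u are positive; hence for u > 0 the value is a sum of positive terms (the constant 4 among them).
So f is strictly positive on (-3, -2); no root exists in the interval.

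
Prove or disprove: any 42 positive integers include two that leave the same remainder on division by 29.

Each integer lies in one of the 29 residue classes modulo 29.
Placing 42 integers into 29 classes, some class receives at least two — say a and b.
That is, a and b leave the same remainder on division by 29, as claimed.

True.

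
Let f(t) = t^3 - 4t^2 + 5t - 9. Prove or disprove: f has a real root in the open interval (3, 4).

f(3) = -3 and f(4) = 11, which have opposite signs.
Since f is a polynomial it is continuous on [3, 4].
By the Intermediate Value Theorem, f takes the value 0 somewhere in the open interval.

Such a root exists.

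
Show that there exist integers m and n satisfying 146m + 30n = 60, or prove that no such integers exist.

gcd(146, 30) = 2, and 2 divides 60, so integer solutions exist.
Dividing through by 2 reduces the equation to 73m + 15n = 30.
Dividing repeatedly: 73 = 4·15 + 13, 15 = 1·13 + 2, 13 = 6·2 + 1, 2 = 2·1 + 0.
Working back up the chain: 1 = 13 − 6·2 = 13 − 6·(15 − 1·13) = −6·15 + 7·13 = −6·15 + 7·(73 − 4·15) = 7·73 − 34·15. So 73·7 + 15·(-34) = 1.
Multiplying through by 30: m = 7·30 = 210, n = (-34)·30 = -1020 is a solution.
Shifting by a multiple of (15, −73) keeps it a solution: m = 210 − 14·15 = 0, n = -1020 + 14·73 = 2.
Indeed 146·0 + 30·2 = 0 + 60 = 60.

m = 0, n = 2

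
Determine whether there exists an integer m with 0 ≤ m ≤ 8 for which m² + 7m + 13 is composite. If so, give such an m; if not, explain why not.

At m = 8: 8² + 7·8 + 13 = 133 = 7·19, which is composite.

m = 8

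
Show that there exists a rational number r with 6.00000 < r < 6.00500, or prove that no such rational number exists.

Look for a denominator N such that an integer falls strictly between N·6.00000 and N·6.00500. N = 201 works: 201·6.00000 = 1206.00000 < 1207 < 1207.00500 = 201·6.00500.
Dividing back, 6.00000 < 1207/201 < 6.00500, and 1207/201 is rational.

r = 1207/201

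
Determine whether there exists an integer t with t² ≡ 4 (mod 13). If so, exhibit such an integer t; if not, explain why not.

Take t = 11. Then 11² = 121 = 9·13 + 4, so 11² ≡ 4 (mod 13).

t = 11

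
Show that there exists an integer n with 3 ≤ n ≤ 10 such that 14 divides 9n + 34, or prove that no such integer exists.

n = 4

At n = 3 the value 61 is not a multiple of 14. Try n = 4: 9·4 + 34 = 70 = 5·14, which is divisible by 14.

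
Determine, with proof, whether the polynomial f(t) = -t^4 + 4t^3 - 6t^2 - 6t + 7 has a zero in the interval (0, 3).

f(0) = 7 and f(3) = -38, which have opposite signs.
As a polynomial, f is continuous on every closed interval.
By the Intermediate Value Theorem f must vanish at some point of (0, 3).

Yes, f has a root in the interval.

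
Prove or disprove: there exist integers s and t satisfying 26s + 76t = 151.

gcd(26, 76) = 2, so every integer of the form 26s + 76t is a multiple of 2.
But 151 is not a multiple of 2 (it leaves remainder 1).
Hence no integers s, t satisfy the equation.

No, no such integers exist.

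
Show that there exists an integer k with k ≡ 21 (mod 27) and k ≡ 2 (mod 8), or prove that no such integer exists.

k = 210

Since 27 and 8 share no common factor, CRT says the pair of congruences has a solution (unique mod 216).
Write k = 21 + 27t and require 21 + 27t ≡ 2 (mod 8), i.e. 27t ≡ 5 (mod 8).
27 ≡ 3 (mod 8), so this reads 3t ≡ 5 (mod 8). Note 3·3 = 9 ≡ 1 (mod 8) (as 9 − 1 = 1·8), so 3⁻¹ ≡ 3.
Therefore t ≡ 3·5 = 15 ≡ 7 (mod 8).
With t = 7: k = 21 + 27·7 = 210.
Check: 210 mod 27 = 21, 210 mod 8 = 2. ✓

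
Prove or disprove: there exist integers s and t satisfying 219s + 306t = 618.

s = 14, t = -8

gcd(219, 306) = 3, and 3 divides 618, so integer solutions exist.
Dividing through by 3 reduces the equation to 73s + 102t = 206.
Euclidean algorithm: 102 = 1·73 + 29, 73 = 2·29 + 15, 29 = 1·15 + 14, 15 = 1·14 + 1, 14 = 14·1 + 0.
Unwinding: 1 = 15 − 1·14 = 15 − (29 − 1·15) = −29 + 2·15 = −29 + 2·(73 − 2·29) = 2·73 − 5·29 = 2·73 − 5·(102 − 1·73) = −5·102 + 7·73, i.e. 73·7 + 102·(-5) = 1.
Times 206: 73·1442 + 102·(-1030) = 206, so (1442, -1030) solves it.
Shifting by a multiple of (102, −73) keeps it a solution: s = 1442 − 14·102 = 14, t = -1030 + 14·73 = -8.
Check: 219·14 + 306·(-8) = 3066 − 2448 = 618. ✓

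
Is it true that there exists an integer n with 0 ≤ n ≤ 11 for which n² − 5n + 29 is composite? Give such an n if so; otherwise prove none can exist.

n = 11

At n = 11: 11² − 5·11 + 29 = 95 = 5·19, which is composite.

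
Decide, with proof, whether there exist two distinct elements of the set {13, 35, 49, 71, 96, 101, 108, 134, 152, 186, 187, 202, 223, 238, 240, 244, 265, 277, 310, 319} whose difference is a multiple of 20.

No, no such pair exists.

Reduce each element modulo 20: 13↦13, 35↦15, 49↦9, 71↦11, 96↦16, 101↦1, 108↦8, 134↦14, 152↦12, 186↦6, 187↦7, 202↦2, 223↦3, 238↦18, 240↦0, 244↦4, 265↦5, 277↦17, 310↦10, 319↦19.
No residue repeats among the 20 elements, so no pair has difference ≡ 0 (mod 20).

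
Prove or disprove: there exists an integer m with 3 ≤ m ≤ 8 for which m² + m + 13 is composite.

At m = 4: 4² + 4 + 13 = 33 = 3·11, which is composite.

m = 4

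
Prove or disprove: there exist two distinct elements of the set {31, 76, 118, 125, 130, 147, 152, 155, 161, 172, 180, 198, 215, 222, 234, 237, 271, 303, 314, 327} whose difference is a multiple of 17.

31 mod 17 = 14 and 303 mod 17 = 14, so 303 − 31 = 272 = 16·17.

31 and 303 are such a pair.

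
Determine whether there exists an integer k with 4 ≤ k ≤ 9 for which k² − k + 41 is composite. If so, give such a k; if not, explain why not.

No such integer k in that range exists.

The values for k = 4, 5, …, 9 are 53, 61, 71, 83, 97, 113, and each of these is prime.
So no value in the range makes the expression composite.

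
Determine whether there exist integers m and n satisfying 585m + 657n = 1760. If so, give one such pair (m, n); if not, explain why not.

gcd(585, 657) = 9, so every integer of the form 585m + 657n is a multiple of 9.
But 1760 is not a multiple of 9 (it leaves remainder 5).
So the equation is unsolvable over ℤ.

No, no such integers exist.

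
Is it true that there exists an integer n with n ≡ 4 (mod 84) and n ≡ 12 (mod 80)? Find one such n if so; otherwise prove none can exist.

gcd(84, 80) = 4. A simultaneous solution exists iff 4 ≡ 12 (mod 4); here 4 mod 4 = 0 = 12 mod 4, so it does.
List candidates n ≡ 4 (mod 84): 4, 88, 172. Modulo 80 these are 4, 8, 12; 172 gives 12 as required.
Indeed 172 ≡ 4 (mod 84) and 172 ≡ 12 (mod 80).

n = 172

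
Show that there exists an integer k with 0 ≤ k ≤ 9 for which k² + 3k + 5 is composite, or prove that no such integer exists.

At k = 2: 2² + 3·2 + 5 = 15 = 3·5, which is composite.

k = 2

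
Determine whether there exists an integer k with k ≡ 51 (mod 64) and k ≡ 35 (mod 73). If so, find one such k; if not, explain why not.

The moduli 64 and 73 are coprime, so by the Chinese Remainder Theorem a unique solution modulo 4672 exists.
Write k = 51 + 64t and require 51 + 64t ≡ 35 (mod 73), i.e. 64t ≡ 57 (mod 73).
Invert 64 mod 73 by the Euclidean algorithm: 73 = 1·64 + 9, 64 = 7·9 + 1, 9 = 9·1 + 0; back-substituting, 1 = 64 − 7·9 = 64 − 7·(73 − 1·64) = −7·73 + 8·64. Hence 64·8 ≡ 1, so 64⁻¹ ≡ 8 (mod 73).
Multiplying by 8: t ≡ 8·57 = 456 ≡ 18 (mod 73).
With t = 18: k = 51 + 64·18 = 1203.
Indeed 1203 ≡ 51 (mod 64) and 1203 ≡ 35 (mod 73).

k = 1203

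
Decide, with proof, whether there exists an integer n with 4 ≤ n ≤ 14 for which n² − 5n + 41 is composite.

At n = 13: 13² − 5·13 + 41 = 145 = 5·29, which is composite.

n = 13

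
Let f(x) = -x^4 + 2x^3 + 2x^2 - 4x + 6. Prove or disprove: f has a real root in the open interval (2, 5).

f(2) = 6 and f(5) = -339, which have opposite signs.
Since f is a polynomial it is continuous on [2, 5].
By the Intermediate Value Theorem, f takes the value 0 somewhere in the open interval.

Such a root exists.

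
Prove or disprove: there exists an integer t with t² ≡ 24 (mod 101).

t = 23

Take t = 23. Then 23² = 529 = 5·101 + 24, so 23² ≡ 24 (mod 101).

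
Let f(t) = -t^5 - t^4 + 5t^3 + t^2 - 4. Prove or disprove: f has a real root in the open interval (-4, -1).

Yes, f has a root in the interval.

f(-4) = 460 and f(-1) = -8, which have opposite signs.
f is continuous everywhere (it is a polynomial), in particular on [-4, -1].
By the Intermediate Value Theorem f must vanish at some point of (-4, -1).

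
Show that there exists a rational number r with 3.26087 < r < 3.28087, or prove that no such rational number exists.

r = 36/11

Look for a denominator N such that an integer falls strictly between N·3.26087 and N·3.28087. N = 11 works: 11·3.26087 = 35.86957 < 36 < 36.08957 = 11·3.28087.
Dividing back, 3.26087 < 36/11 < 3.28087, and 36/11 is rational.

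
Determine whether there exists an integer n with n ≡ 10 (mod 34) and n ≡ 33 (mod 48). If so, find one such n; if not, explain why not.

Both moduli are multiples of 2 = gcd(34, 48), so any solution would satisfy n ≡ 10 and n ≡ 33 modulo 2 simultaneously.
However 10 ≡ 0 and 33 ≡ 1 (mod 2), and 0 ≠ 1.
Therefore no such n exists.

There is no such integer.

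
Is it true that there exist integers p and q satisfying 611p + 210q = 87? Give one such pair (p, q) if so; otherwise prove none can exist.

p = 117, q = -340

Since gcd(611, 210) = 1, every integer is an integer combination of 611 and 210.
Run the Euclidean algorithm on 611 and 210: 611 = 2·210 + 191, 210 = 1·191 + 19, 191 = 10·19 + 1, 19 = 19·1 + 0.
Unwinding: 1 = 191 − 10·19 = 191 − 10·(210 − 1·191) = −10·210 + 11·191 = −10·210 + 11·(611 − 2·210) = 11·611 − 32·210, i.e. 611·11 + 210·(-32) = 1.
Scaling by 87 gives the particular solution (p, q) = (957, -2784).
Subtracting 4·210 from p and adding 4·611 to q gives the tidier solution (117, -340).
Indeed 611·117 + 210·(-340) = 71487 − 71400 = 87.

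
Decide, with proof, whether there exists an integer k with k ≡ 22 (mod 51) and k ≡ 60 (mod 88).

The moduli 51 and 88 are coprime, so by the Chinese Remainder Theorem a unique solution modulo 4488 exists.
Write k = 22 + 51t and require 22 + 51t ≡ 60 (mod 88), i.e. 51t ≡ 38 (mod 88).
Since 51·19 = 969 = 11·88 + 1, the inverse of 51 mod 88 is 19.
Multiplying by 19: t ≡ 19·38 = 722 ≡ 18 (mod 88).
With t = 18: k = 22 + 51·18 = 940.
Check: 940 mod 51 = 22, 940 mod 88 = 60. ✓

k = 940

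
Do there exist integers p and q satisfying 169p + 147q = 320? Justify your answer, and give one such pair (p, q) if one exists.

Since gcd(169, 147) = 1, every integer is an integer combination of 169 and 147.
Dividing repeatedly: 169 = 1·147 + 22, 147 = 6·22 + 15, 22 = 1·15 + 7, 15 = 2·7 + 1, 7 = 7·1 + 0.
Back-substituting, 1 = 15 − 2·7 = 15 − 2·(22 − 1·15) = −2·22 + 3·15 = −2·22 + 3·(147 − 6·22) = 3·147 − 20·22 = 3·147 − 20·(169 − 1·147) = −20·169 + 23·147; that is, 169·(-20) + 147·23 = 1.
Multiplying through by 320: p = (-20)·320 = -6400, q = 23·320 = 7360 is a solution.
Adding 44·147 to p and subtracting 44·169 from q gives the tidier solution (68, -76).
Indeed 169·68 + 147·(-76) = 11492 − 11172 = 320.

p = 68, q = -76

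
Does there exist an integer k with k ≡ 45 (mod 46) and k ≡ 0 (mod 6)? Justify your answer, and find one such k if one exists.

Reduce both congruences modulo 2, which divides 46 and 6: they say k ≡ 45 (mod 2) and k ≡ 0 (mod 2).
However 45 ≡ 1 and 0 ≡ 0 (mod 2), and 1 ≠ 0.
Hence the system has no solution.

No, no such integer exists.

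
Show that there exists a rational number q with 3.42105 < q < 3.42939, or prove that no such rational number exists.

Scale by 7: the interval becomes (23.94735, 24.00573), which contains the integer 24.
Hence 24/7 is a rational number with 3.42105 < 24/7 < 3.42939.

q = 24/7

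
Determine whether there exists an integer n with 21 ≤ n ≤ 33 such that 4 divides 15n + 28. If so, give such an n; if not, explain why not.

At n = 24 we get 15·24 + 28 = 388, and 388 = 4·97.

n = 24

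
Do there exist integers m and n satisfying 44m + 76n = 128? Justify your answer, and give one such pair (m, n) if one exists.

Every value of 44m + 76n is a multiple of gcd(44, 76) = 4; since 4 ∣ 128, solutions exist.
Dividing through by 4 reduces the equation to 11m + 19n = 32.
Run the Euclidean algorithm on 19 and 11: 19 = 1·11 + 8, 11 = 1·8 + 3, 8 = 2·3 + 2, 3 = 1·2 + 1, 2 = 2·1 + 0.
Back-substituting, 1 = 3 − 1·2 = 3 − (8 − 2·3) = −8 + 3·3 = −8 + 3·(11 − 1·8) = 3·11 − 4·8 = 3·11 − 4·(19 − 1·11) = −4·19 + 7·11; that is, 11·7 + 19·(-4) = 1.
Multiplying through by 32: m = 7·32 = 224, n = (-4)·32 = -128 is a solution.
The general solution is m = 224 + 19k, n = -128 − 11k; taking k = -11 gives the smaller pair m = 15, n = -7.
Check: 44·15 + 76·(-7) = 660 − 532 = 128. ✓

m = 15, n = -7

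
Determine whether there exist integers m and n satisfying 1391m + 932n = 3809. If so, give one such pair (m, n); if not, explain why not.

m = 55, n = -78

1391 and 932 are coprime, so 1391m + 932n ranges over all of ℤ.
Dividing repeatedly: 1391 = 1·932 + 459, 932 = 2·459 + 14, 459 = 32·14 + 11, 14 = 1·11 + 3, 11 = 3·3 + 2, 3 = 1·2 + 1, 2 = 2·1 + 0.
Unwinding: 1 = 3 − 1·2 = 3 − (11 − 3·3) = −11 + 4·3 = −11 + 4·(14 − 1·11) = 4·14 − 5·11 = 4·14 − 5·(459 − 32·14) = −5·459 + 164·14 = −5·459 + 164·(932 − 2·459) = 164·932 − 333·459 = 164·932 − 333·(1391 − 1·932) = −333·1391 + 497·932, i.e. 1391·(-333) + 932·497 = 1.
Scaling by 3809 gives the particular solution (m, n) = (-1268397, 1893073).
Adding 1361·932 to m and subtracting 1361·1391 from n gives the tidier solution (55, -78).
Check: 1391·55 + 932·(-78) = 76505 − 72696 = 3809. ✓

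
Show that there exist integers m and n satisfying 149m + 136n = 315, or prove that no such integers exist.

149 and 136 are coprime, so 149m + 136n ranges over all of ℤ.
Run the Euclidean algorithm on 149 and 136: 149 = 1·136 + 13, 136 = 10·13 + 6, 13 = 2·6 + 1, 6 = 6·1 + 0.
Unwinding: 1 = 13 − 2·6 = 13 − 2·(136 − 10·13) = −2·136 + 21·13 = −2·136 + 21·(149 − 1·136) = 21·149 − 23·136, i.e. 149·21 + 136·(-23) = 1.
Times 315: 149·6615 + 136·(-7245) = 315, so (6615, -7245) solves it.
Shifting by a multiple of (136, −149) keeps it a solution: m = 6615 − 48·136 = 87, n = -7245 + 48·149 = -93.
Check: 149·87 + 136·(-93) = 12963 − 12648 = 315. ✓

m = 87, n = -93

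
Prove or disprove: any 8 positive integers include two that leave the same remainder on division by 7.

Yes.

Partition the integers by their residue mod 7; there are 7 classes.
With 8 integers and only 7 classes, the pigeonhole principle forces two of them, say a and b, into the same class.
So a and b have equal remainders mod 7, which is exactly what was to be shown.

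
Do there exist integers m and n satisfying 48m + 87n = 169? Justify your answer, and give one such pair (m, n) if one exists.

Any value of 48m + 87n is a multiple of gcd(48, 87) = 3.
But 169 = 3·56 + 1, so 3 ∤ 169.
Therefore 48m + 87n = 169 has no solution in integers.

There are no such integers.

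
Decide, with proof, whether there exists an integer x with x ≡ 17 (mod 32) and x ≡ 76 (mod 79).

x = 945

Since 32 and 79 share no common factor, CRT says the pair of congruences has a solution (unique mod 2528).
Write x = 17 + 32t and require 17 + 32t ≡ 76 (mod 79), i.e. 32t ≡ 59 (mod 79).
Invert 32 mod 79 by the Euclidean algorithm: 79 = 2·32 + 15, 32 = 2·15 + 2, 15 = 7·2 + 1, 2 = 2·1 + 0; back-substituting, 1 = 15 − 7·2 = 15 − 7·(32 − 2·15) = −7·32 + 15·15 = −7·32 + 15·(79 − 2·32) = 15·79 − 37·32. Hence 32·(-37) ≡ 1, so 32⁻¹ ≡ -37 ≡ 42 (mod 79).
Multiplying by 42: t ≡ 42·59 = 2478 ≡ 29 (mod 79).
With t = 29: x = 17 + 32·29 = 945.
Check: 945 mod 32 = 17, 945 mod 79 = 76. ✓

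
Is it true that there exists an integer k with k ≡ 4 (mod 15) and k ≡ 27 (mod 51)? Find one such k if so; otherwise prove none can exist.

No, no such integer exists.

gcd(15, 51) = 3. If k ≡ 4 (mod 15) and k ≡ 27 (mod 51), then k ≡ 4 (mod 3) and k ≡ 27 (mod 3).
But 4 mod 3 = 1 while 27 mod 3 = 0, a contradiction.
Hence the system has no solution.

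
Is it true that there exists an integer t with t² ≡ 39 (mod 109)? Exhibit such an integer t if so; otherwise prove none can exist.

Apply Euler's criterion with the prime 109: 39 is a quadratic residue iff 39^54 ≡ 1 (mod 109), and a non-residue iff it is ≡ −1.
Squaring successively (mod 109): 39^2 = 1521 ≡ 104; 39^4 ≡ 104² = 10816 ≡ 25; 39^8 ≡ 25² = 625 ≡ 80; 39^16 ≡ 80² = 6400 ≡ 78; 39^32 ≡ 78² = 6084 ≡ 89.
Since 54 = 32 + 16 + 4 + 2, 39^54 ≡ 89 · 78 · 25 · 104; multiplying out mod 109: 89·78 = 6942 ≡ 75, then 75·25 = 1875 ≡ 22, then 22·104 = 2288 ≡ 108. Thus 39^54 ≡ 108 ≡ −1 (mod 109).
The value −1 means 39 is a non-residue modulo 109, so t² ≡ 39 (mod 109) is impossible.

No, no such integer exists.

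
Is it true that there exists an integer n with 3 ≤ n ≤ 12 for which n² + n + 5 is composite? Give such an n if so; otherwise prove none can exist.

n = 8

At n = 8: 8² + 8 + 5 = 77 = 7·11, which is composite.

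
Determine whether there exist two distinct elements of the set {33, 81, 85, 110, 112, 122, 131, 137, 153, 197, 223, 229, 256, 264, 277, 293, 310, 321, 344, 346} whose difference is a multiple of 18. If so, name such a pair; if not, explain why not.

Yes: 33 and 321.

33 mod 18 = 15 and 321 mod 18 = 15, so 321 − 33 = 288 = 16·18.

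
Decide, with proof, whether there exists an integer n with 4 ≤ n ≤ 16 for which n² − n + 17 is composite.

The values for n = 4, 5, …, 16 are 29, 37, 47, 59, 73, 89, 107, 127, 149, 173, 199, 227, 257, and each of these is prime.
So no value in the range makes the expression composite.

No such integer n in that range exists.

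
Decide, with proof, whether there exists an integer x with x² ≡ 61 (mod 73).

x = 34

Take x = 34. Then 34² = 1156 = 15·73 + 61, so 34² ≡ 61 (mod 73).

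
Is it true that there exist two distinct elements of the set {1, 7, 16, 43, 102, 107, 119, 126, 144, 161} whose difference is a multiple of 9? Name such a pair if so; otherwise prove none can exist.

The pair (7, 16) works.

Reduce each element mod 9: 1↦1, 7↦7, 16↦7, 43↦7, 102↦3, 107↦8, 119↦2, 126↦0, 144↦0, 161↦8. The residue 7 repeats (at 7 and 16), and 16 − 7 = 9 = 1·9.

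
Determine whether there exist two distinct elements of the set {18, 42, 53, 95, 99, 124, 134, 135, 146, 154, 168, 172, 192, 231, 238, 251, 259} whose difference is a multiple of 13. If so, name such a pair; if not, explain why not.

18 and 135 are such a pair.

18 mod 13 = 5 and 135 mod 13 = 5, so 135 − 18 = 117 = 9·13.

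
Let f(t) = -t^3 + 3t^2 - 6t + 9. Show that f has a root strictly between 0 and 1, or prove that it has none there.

f(0) = 9 and f(1) = 5, both positive.
f'(t) = -3t^2 + 6t - 6 has discriminant 6² − 4·(-3)·(-6) = -36 < 0, so f' has no real roots and is negative for every real t.
So f is strictly decreasing; between 0 and 1 its values lie between f(0) = 9 and f(1) = 5, all positive. Therefore f has no root in (0, 1).

No such root exists.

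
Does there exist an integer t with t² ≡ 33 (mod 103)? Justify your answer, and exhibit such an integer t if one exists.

Take t = 41. Then 41² = 1681 = 16·103 + 33, so 41² ≡ 33 (mod 103).

t = 41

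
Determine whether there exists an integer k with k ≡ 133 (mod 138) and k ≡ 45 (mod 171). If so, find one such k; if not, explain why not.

No, no such integer exists.

Reduce both congruences modulo 3, which divides 138 and 171: they say k ≡ 133 (mod 3) and k ≡ 45 (mod 3).
But 133 mod 3 = 1 while 45 mod 3 = 0, a contradiction.
Hence the system has no solution.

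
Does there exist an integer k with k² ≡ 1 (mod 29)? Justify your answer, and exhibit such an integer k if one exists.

Take k = 1. Then 1² = 1, and since 0 ≤ 1 < 29 this is already reduced: 1² ≡ 1 (mod 29).

k = 1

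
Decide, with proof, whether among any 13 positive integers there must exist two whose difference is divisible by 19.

No, the set {51, 52, 53, 54, 55, 56, 57, 58, 59, 60, 61, 62, 63} is a counterexample.

Consider the 13 integers 51, 52, …, 63. They lie in distinct residue classes modulo 19, since 13 ≤ 19.
The differences between them range over 1, …, 12, none of which is divisible by 19.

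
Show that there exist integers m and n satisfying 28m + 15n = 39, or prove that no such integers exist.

Since gcd(28, 15) = 1, every integer is an integer combination of 28 and 15.
Dividing repeatedly: 28 = 1·15 + 13, 15 = 1·13 + 2, 13 = 6·2 + 1, 2 = 2·1 + 0.
Back-substituting, 1 = 13 − 6·2 = 13 − 6·(15 − 1·13) = −6·15 + 7·13 = −6·15 + 7·(28 − 1·15) = 7·28 − 13·15; that is, 28·7 + 15·(-13) = 1.
Multiplying through by 39: m = 7·39 = 273, n = (-13)·39 = -507 is a solution.
Subtracting 18·15 from m and adding 18·28 to n gives the tidier solution (3, -3).
Indeed 28·3 + 15·(-3) = 84 − 45 = 39.

m = 3, n = -3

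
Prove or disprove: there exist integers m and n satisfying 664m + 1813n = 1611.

Since gcd(664, 1813) = 1, every integer is an integer combination of 664 and 1813.
Run the Euclidean algorithm on 1813 and 664: 1813 = 2·664 + 485, 664 = 1·485 + 179, 485 = 2·179 + 127, 179 = 1·127 + 52, 127 = 2·52 + 23, 52 = 2·23 + 6, 23 = 3·6 + 5, 6 = 1·5 + 1, 5 = 5·1 + 0.
Back-substituting, 1 = 6 − 1·5 = 6 − (23 − 3·6) = −23 + 4·6 = −23 + 4·(52 − 2·23) = 4·52 − 9·23 = 4·52 − 9·(127 − 2·52) = −9·127 + 22·52 = −9·127 + 22·(179 − 1·127) = 22·179 − 31·127 = 22·179 − 31·(485 − 2·179) = −31·485 + 84·179 = −31·485 + 84·(664 − 1·485) = 84·664 − 115·485 = 84·664 − 115·(1813 − 2·664) = −115·1813 + 314·664; that is, 664·314 + 1813·(-115) = 1.
Scaling by 1611 gives the particular solution (m, n) = (505854, -185265).
Shifting by a multiple of (1813, −664) keeps it a solution: m = 505854 − 279·1813 = 27, n = -185265 + 279·664 = -9.
Check: 664·27 + 1813·(-9) = 17928 − 16317 = 1611. ✓

m = 27, n = -9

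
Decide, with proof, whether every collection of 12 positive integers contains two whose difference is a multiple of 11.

Yes.

Each integer lies in one of the 11 residue classes modulo 11.
With 12 integers and only 11 classes, the pigeonhole principle forces two of them, say a and b, into the same class.
Then a ≡ b (mod 11), i.e. 11 ∣ (a − b).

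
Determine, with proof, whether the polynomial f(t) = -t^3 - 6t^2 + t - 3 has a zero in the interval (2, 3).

No.

f(2) = -33 and f(3) = -81, both negative, so a sign-change argument is unavailable; we show f keeps this sign on the whole interval.
Substitute t = 2 + u, where 0 < u < 1 on the interval. Expanding, f(2 + u) = -u^3 - 12u^2 - 35u - 33.
All 4 nonzero coefficients of this polynomial in u are negative; hence for u > 0 the value is a sum of negative terms (the constant -33 among them).
So f is strictly negative on (2, 3); no root exists in the interval.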